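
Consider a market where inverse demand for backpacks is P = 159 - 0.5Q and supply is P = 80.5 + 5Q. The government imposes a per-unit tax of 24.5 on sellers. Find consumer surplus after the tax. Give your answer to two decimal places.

Pre-tax equilibrium: 159 - 0.5Q = 80.5 + 5Q gives Q* = 14.2727, P* = 151.8636.
A tax on sellers shifts supply up by 24.5: 159 - 0.5Q = 80.5 + 5Q + 24.5, so Q_t = 9.8182. Buyers pay P_b = 154.0909; sellers receive P_s = P_b - 24.5 = 129.5909.
Consumer surplus is the triangle under demand above P_b: (1/2)(9.8182)(159 - 154.0909) = 24.0992.

24.10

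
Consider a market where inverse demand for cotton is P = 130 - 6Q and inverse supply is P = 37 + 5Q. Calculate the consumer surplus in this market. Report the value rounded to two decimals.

Equilibrium: 130 - 6Q = 37 + 5Q, so Q* = 8.4545 and P* = 79.2727.
Consumer surplus is the triangle under demand above P*: (1/2)(8.4545)(130 - 79.2727) = (1/2)(8.4545)(50.7273) = 214.438.

214.44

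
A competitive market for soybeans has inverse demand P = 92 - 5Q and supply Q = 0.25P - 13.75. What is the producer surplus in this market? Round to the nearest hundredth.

33.80

Rewriting supply in inverse form: P = 55 + 4Q.
Equilibrium: 92 - 5Q = 55 + 4Q, so Q* = 4.1111 and P* = 71.4444.
PS is the area between P* and the supply curve from 0 to Q*: (1/2)(4.1111)(16.4444) = 33.8025.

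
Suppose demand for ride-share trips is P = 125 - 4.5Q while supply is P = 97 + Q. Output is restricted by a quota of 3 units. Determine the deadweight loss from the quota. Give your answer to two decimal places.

12.02

Unrestricted equilibrium: Q* = (125 - 97)/(4.5 + 1) = 5.0909.
At Q = 3 the demand price is 125 - 4.5(3) = 111.5 and the supply price is 97 + (3) = 100.
Deadweight loss is the triangle between the curves from 3 to 5.0909: (1/2)(111.5 - 100)(5.0909 - 3) = 12.0227.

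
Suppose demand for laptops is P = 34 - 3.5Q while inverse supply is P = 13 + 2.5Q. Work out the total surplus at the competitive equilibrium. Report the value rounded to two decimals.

Equilibrium: 34 - 3.5Q = 13 + 2.5Q, so Q* = 3.5 and P* = 21.75.
CS = (1/2)(3.5)(12.25) = 21.4375 and PS = (1/2)(3.5)(8.75) = 15.3125, so total surplus = 36.75.

36.75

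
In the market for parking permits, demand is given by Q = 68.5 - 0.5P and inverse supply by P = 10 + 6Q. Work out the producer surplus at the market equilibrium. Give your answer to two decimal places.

Rewriting demand in inverse form: P = 137 - 2Q.
Set 137 - 2Q = 10 + 6Q, which gives 127 = 8Q, so Q* = 15.875 and P* = 137 - 2(15.875) = 105.25.
Producer surplus is the triangle above supply below P*: (1/2)(15.875)(105.25 - 10) = (1/2)(15.875)(95.25) = 756.0469.

756.05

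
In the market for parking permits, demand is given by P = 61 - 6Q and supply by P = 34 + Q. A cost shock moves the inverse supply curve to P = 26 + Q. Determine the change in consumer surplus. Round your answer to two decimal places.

30.37

Initial equilibrium: Q_0 = 3.8571, P_0 = 37.8571; CS_0 = (1/2)(3.8571)(23.1429) = 44.6327, PS_0 = (1/2)(3.8571)(3.8571) = 7.4388.
New equilibrium: 61 - 6Q = 26 + Q gives Q_1 = 5, P_1 = 31; CS_1 = 75, PS_1 = 12.5.
Change in consumer surplus = 75 - 44.6327 = 30.3673.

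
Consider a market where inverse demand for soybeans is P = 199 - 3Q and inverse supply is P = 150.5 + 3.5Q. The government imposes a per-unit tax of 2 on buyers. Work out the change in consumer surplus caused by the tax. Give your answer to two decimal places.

Pre-tax equilibrium: 199 - 3Q = 150.5 + 3.5Q gives Q* = 7.4615, P* = 176.6154.
A tax on buyers shifts demand down by 2: (199 - 2) - 3Q = 150.5 + 3.5Q, so Q_t = 7.1538. Buyers pay P_b = 177.5385; sellers receive P_s = P_b - 2 = 175.5385.
Consumers lose the trapezoid between P* and P_b out to Q_t plus the triangle from Q_t to Q*: change in CS = 76.7663 - 83.5118 = -6.7456.

-6.75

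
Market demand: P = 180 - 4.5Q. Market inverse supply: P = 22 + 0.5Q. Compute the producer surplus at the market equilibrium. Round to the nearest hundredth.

Equilibrium: 180 - 4.5Q = 22 + 0.5Q, so Q* = 31.6 and P* = 37.8.
Producer surplus is the triangle above supply below P*: (1/2)(31.6)(37.8 - 22) = (1/2)(31.6)(15.8) = 249.64.

249.64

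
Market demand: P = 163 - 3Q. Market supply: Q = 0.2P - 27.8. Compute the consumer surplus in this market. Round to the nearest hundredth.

Rewriting supply in inverse form: P = 139 + 5Q.
Set 163 - 3Q = 139 + 5Q, which gives 24 = 8Q, so Q* = 3 and P* = 163 - 3(3) = 154.
CS is the area between the demand curve and P* from 0 to Q*: (1/2)(3)(9) = 13.5.

13.50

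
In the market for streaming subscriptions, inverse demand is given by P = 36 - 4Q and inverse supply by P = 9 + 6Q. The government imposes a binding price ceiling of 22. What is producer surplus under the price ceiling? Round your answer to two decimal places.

Without the control, 36 - 4Q = 9 + 6Q so Q* = 2.7 and P* = 25.2.
At the ceiling price 22, quantity supplied is (22 - 9)/6 = 2.1667; supply is the short side, so Q = 2.1667 trades at P = 22.
PS is the triangle above supply below 22: (1/2)(2.1667)(22 - 9) = 14.0833.

14.08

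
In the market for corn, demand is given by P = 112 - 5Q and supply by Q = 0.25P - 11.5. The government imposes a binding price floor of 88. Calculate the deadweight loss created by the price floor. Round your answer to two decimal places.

Rewriting supply in inverse form: P = 46 + 4Q.
Free-market equilibrium: 112 - 5Q = 46 + 4Q gives Q* = 7.3333, P* = 75.3333.
At P = 88, buyers demand (112 - 88)/5 = 4.8 while sellers would supply more, so the quantity traded is 4.8 at price 88.
The lost-trades triangle has base Q* - 4.8 = 2.5333 and height equal to the gap between the curves at Q = 4.8, which is 88 - 65.2 = 22.8. DWL = (1/2)(2.5333)(22.8) = 28.88.

28.88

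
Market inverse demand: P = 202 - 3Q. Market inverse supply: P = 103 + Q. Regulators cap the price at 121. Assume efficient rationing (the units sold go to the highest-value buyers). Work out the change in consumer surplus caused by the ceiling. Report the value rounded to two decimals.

Without the control, 202 - 3Q = 103 + Q so Q* = 24.75 and P* = 127.75.
At P = 121, sellers supply (121 - 103)/1 = 18 while buyers want more, so the quantity traded is 18 at price 121.
CS goes from (1/2)(24.75)(74.25) = 918.8438 to 972 (computed as (202 - 121)(18) - (1/2)(3)(18)^2), a change of 53.1562.

53.16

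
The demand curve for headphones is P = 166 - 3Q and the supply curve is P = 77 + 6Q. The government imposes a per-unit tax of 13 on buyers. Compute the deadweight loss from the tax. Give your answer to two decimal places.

Without the tax, 166 - 3Q = 77 + 6Q so Q* = 9.8889 and P* = 136.3333.
A tax on buyers shifts demand down by 13: (166 - 13) - 3Q = 77 + 6Q, so Q_t = 8.4444. Buyers pay P_b = 140.6667; sellers receive P_s = P_b - 13 = 127.6667.
The welfare triangle lost has base Q* - Q_t = 1.4444 and height t = 13, so DWL = (1/2)(1.4444)(13) = 9.3889.

9.39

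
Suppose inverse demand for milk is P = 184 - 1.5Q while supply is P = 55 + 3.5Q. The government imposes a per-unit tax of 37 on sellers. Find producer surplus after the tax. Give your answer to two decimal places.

592.48

Pre-tax equilibrium: 184 - 1.5Q = 55 + 3.5Q gives Q* = 25.8, P* = 145.3.
A tax on sellers shifts supply up by 37: 184 - 1.5Q = 55 + 3.5Q + 37, so Q_t = 18.4. Buyers pay P_b = 156.4; sellers receive P_s = P_b - 37 = 119.4.
Producer surplus is the triangle above supply below P_s: (1/2)(18.4)(119.4 - 55) = 592.48.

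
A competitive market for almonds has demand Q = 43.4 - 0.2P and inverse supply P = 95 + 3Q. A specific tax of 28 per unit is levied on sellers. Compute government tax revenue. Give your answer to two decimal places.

Rewriting demand in inverse form: P = 217 - 5Q.
Pre-tax equilibrium: 217 - 5Q = 95 + 3Q gives Q* = 15.25, P* = 140.75.
A tax on sellers shifts supply up by 28: 217 - 5Q = 95 + 3Q + 28, so Q_t = 11.75. Buyers pay P_b = 158.25; sellers receive P_s = P_b - 28 = 130.25.
Tax revenue = t x Q_t = 28 x 11.75 = 329.

329.00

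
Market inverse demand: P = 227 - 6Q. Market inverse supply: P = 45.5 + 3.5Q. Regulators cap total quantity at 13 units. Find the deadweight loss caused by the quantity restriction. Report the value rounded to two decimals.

Without the quota, 227 - 6Q = 45.5 + 3.5Q gives Q* = 19.1053.
At Q = 13 the demand price is 227 - 6(13) = 149 and the supply price is 45.5 + 3.5(13) = 91.
DWL = (1/2)(gap between curves at 13) x (Q* - 13) = (1/2)(58)(6.1053) = 177.0526.

177.05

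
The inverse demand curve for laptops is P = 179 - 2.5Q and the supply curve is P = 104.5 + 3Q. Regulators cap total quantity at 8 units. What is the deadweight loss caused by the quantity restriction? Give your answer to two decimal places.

84.57

Unrestricted equilibrium: Q* = (179 - 104.5)/(2.5 + 3) = 13.5455.
At Q = 8 the demand price is 179 - 2.5(8) = 159 and the supply price is 104.5 + 3(8) = 128.5.
Deadweight loss is the triangle between the curves from 8 to 13.5455: (1/2)(159 - 128.5)(13.5455 - 8) = 84.5682.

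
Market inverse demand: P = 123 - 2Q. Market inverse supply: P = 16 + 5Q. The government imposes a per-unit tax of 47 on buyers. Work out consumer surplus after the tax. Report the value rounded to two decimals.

Pre-tax equilibrium: 123 - 2Q = 16 + 5Q gives Q* = 15.2857, P* = 92.4286.
A tax on buyers shifts demand down by 47: (123 - 47) - 2Q = 16 + 5Q, so Q_t = 8.5714. Buyers pay P_b = 105.8571; sellers receive P_s = P_b - 47 = 58.8571.
CS = (1/2)(Q_t)(123 - P_b) = (1/2)(8.5714)(17.1429) = 73.4694.

73.47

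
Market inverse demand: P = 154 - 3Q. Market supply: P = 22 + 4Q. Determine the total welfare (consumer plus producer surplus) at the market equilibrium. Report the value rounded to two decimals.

Setting demand equal to supply, 132 = 7Q, so Q* = 18.8571 and P* = 97.4286.
CS = (1/2)(18.8571)(56.5714) = 533.3878 and PS = (1/2)(18.8571)(75.4286) = 711.1837, so total surplus = 1244.5714.

1244.57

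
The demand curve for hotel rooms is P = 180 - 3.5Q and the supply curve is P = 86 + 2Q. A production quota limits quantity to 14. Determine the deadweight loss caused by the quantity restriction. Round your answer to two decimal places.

26.27

Without the quota, 180 - 3.5Q = 86 + 2Q gives Q* = 17.0909.
At Q = 14 the demand price is 180 - 3.5(14) = 131 and the supply price is 86 + 2(14) = 114.
Deadweight loss is the triangle between the curves from 14 to 17.0909: (1/2)(131 - 114)(17.0909 - 14) = 26.2727.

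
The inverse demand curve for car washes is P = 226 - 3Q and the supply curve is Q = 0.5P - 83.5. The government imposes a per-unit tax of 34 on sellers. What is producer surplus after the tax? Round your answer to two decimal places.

25.00

Rewriting supply in inverse form: P = 167 + 2Q.
Without the tax, 226 - 3Q = 167 + 2Q so Q* = 11.8 and P* = 190.6.
With the tax, sellers need 34 more per unit: 226 - 3Q = 167 + 2Q + 34, so Q_t = 5. Buyers pay P_b = 211; sellers receive P_s = P_b - 34 = 177.
PS = (1/2)(Q_t)(P_s - 167) = (1/2)(5)(10) = 25.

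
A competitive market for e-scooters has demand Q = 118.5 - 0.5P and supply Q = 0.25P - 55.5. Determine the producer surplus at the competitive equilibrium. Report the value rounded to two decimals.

12.50

Rewriting demand in inverse form: P = 237 - 2Q.
Rewriting supply in inverse form: P = 222 + 4Q.
Setting demand equal to supply, 15 = 6Q, so Q* = 2.5 and P* = 232.
Producer surplus is the triangle above supply below P*: (1/2)(2.5)(232 - 222) = (1/2)(2.5)(10) = 12.5.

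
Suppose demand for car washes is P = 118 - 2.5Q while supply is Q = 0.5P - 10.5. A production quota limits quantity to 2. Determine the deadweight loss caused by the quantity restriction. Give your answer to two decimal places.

860.44

Rewriting supply in inverse form: P = 21 + 2Q.
Unrestricted equilibrium: Q* = (118 - 21)/(2.5 + 2) = 21.5556.
At Q = 2 the demand price is 118 - 2.5(2) = 113 and the supply price is 21 + 2(2) = 25.
Deadweight loss is the triangle between the curves from 2 to 21.5556: (1/2)(113 - 25)(21.5556 - 2) = 860.4444.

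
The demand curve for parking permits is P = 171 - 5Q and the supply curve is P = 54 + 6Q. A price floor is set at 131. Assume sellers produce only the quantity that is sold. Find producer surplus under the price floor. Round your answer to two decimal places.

424.00

Without the control, 171 - 5Q = 54 + 6Q so Q* = 10.6364 and P* = 117.8182.
At P = 131, buyers demand (171 - 131)/5 = 8 while sellers would supply more, so the quantity traded is 8 at price 131.
The supply price at Q = 8 is 102. PS is the trapezoid between 131 and supply over [0, 8]: (1/2)[(131 - 54) + (131 - 102)](8) = 424.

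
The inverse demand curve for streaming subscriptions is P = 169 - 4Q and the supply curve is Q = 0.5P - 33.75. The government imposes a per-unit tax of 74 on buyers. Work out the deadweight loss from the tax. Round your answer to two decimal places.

Rewriting supply in inverse form: P = 67.5 + 2Q.
Without the tax, 169 - 4Q = 67.5 + 2Q so Q* = 16.9167 and P* = 101.3333.
A tax on buyers shifts demand down by 74: (169 - 74) - 4Q = 67.5 + 2Q, so Q_t = 4.5833. Buyers pay P_b = 150.6667; sellers receive P_s = P_b - 74 = 76.6667.
Deadweight loss is the triangle between the curves from Q_t to Q*: (1/2)(16.9167 - 4.5833)(74) = 456.3333.

456.33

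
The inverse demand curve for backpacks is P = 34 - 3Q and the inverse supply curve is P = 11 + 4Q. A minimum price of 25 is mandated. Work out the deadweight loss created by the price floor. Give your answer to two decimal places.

Free-market equilibrium: 34 - 3Q = 11 + 4Q gives Q* = 3.2857, P* = 24.1429.
At the floor price 25, quantity demanded is (34 - 25)/3 = 3; demand is the short side, so Q = 3 trades at P = 25.
At Q = 3 the demand price is 25 and the supply price is 23. Deadweight loss is the triangle between the curves from 3 to 3.2857: (1/2)(25 - 23)(3.2857 - 3) = 0.2857.

0.29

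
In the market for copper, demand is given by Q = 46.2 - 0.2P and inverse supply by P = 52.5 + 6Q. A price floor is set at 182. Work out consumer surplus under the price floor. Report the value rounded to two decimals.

Rewriting demand in inverse form: P = 231 - 5Q.
Without the control, 231 - 5Q = 52.5 + 6Q so Q* = 16.2273 and P* = 149.8636.
At P = 182, buyers demand (231 - 182)/5 = 9.8 while sellers would supply more, so the quantity traded is 9.8 at price 182.
CS is the triangle under demand above 182: (1/2)(9.8)(231 - 182) = 240.1.

240.10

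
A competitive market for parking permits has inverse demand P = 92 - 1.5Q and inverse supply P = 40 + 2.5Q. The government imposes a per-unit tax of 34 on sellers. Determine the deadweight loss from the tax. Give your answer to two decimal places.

144.50

Without the tax, 92 - 1.5Q = 40 + 2.5Q so Q* = 13 and P* = 72.5.
A tax on sellers shifts supply up by 34: 92 - 1.5Q = 40 + 2.5Q + 34, so Q_t = 4.5. Buyers pay P_b = 85.25; sellers receive P_s = P_b - 34 = 51.25.
Deadweight loss is the triangle between the curves from Q_t to Q*: (1/2)(13 - 4.5)(34) = 144.5.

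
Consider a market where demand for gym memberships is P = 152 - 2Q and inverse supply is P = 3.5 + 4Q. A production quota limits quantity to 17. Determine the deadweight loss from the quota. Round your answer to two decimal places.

Without the quota, 152 - 2Q = 3.5 + 4Q gives Q* = 24.75.
At Q = 17 the demand price is 152 - 2(17) = 118 and the supply price is 3.5 + 4(17) = 71.5.
Deadweight loss is the triangle between the curves from 17 to 24.75: (1/2)(118 - 71.5)(24.75 - 17) = 180.1875.

180.19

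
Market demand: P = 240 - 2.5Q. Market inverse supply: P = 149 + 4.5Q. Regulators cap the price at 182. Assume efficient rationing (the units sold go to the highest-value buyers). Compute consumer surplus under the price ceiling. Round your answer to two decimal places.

Without the control, 240 - 2.5Q = 149 + 4.5Q so Q* = 13 and P* = 207.5.
At P = 182, sellers supply (182 - 149)/4.5 = 7.3333 while buyers want more, so the quantity traded is 7.3333 at price 182.
The demand price at Q = 7.3333 is 221.6667. CS is the trapezoid between demand and 182 over [0, 7.3333]: (1/2)[(240 - 182) + (221.6667 - 182)](7.3333) = 358.1111.

358.11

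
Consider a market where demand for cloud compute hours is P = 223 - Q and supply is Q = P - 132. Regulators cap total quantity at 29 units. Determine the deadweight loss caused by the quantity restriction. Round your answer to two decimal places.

272.25

Rewriting supply in inverse form: P = 132 + Q.
Without the quota, 223 - Q = 132 + Q gives Q* = 45.5.
At Q = 29 the demand price is 223 - (29) = 194 and the supply price is 132 + (29) = 161.
DWL = (1/2)(gap between curves at 29) x (Q* - 29) = (1/2)(33)(16.5) = 272.25.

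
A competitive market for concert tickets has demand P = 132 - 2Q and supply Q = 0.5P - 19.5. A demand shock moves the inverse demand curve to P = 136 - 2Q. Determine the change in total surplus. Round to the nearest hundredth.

95.00

Rewriting supply in inverse form: P = 39 + 2Q.
Initial equilibrium: Q_0 = 23.25, P_0 = 85.5; CS_0 = (1/2)(23.25)(46.5) = 540.5625, PS_0 = (1/2)(23.25)(46.5) = 540.5625.
New equilibrium: 136 - 2Q = 39 + 2Q gives Q_1 = 24.25, P_1 = 87.5; CS_1 = 588.0625, PS_1 = 588.0625.
Change in total surplus = (588.0625 + 588.0625) - (540.5625 + 540.5625) = 95.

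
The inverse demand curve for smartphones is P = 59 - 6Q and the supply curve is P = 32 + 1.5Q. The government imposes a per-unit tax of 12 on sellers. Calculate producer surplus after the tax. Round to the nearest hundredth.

Without the tax, 59 - 6Q = 32 + 1.5Q so Q* = 3.6 and P* = 37.4.
With the tax, sellers need 12 more per unit: 59 - 6Q = 32 + 1.5Q + 12, so Q_t = 2. Buyers pay P_b = 47; sellers receive P_s = P_b - 12 = 35.
Producer surplus is the triangle above supply below P_s: (1/2)(2)(35 - 32) = 3.

3.00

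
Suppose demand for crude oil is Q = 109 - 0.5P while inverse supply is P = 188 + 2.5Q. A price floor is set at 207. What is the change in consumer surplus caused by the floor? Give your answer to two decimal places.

-14.19

Rewriting demand in inverse form: P = 218 - 2Q.
Free-market equilibrium: 218 - 2Q = 188 + 2.5Q gives Q* = 6.6667, P* = 204.6667.
At the floor price 207, quantity demanded is (218 - 207)/2 = 5.5; demand is the short side, so Q = 5.5 trades at P = 207.
CS goes from (1/2)(6.6667)(13.3333) = 44.4444 to 30.25 (computed as (218 - 207)(5.5) - (1/2)(2)(5.5)^2), a change of -14.1944.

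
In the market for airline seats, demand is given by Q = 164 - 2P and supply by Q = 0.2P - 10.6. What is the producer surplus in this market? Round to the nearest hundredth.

69.50

Rewriting demand in inverse form: P = 82 - 0.5Q.
Rewriting supply in inverse form: P = 53 + 5Q.
Set 82 - 0.5Q = 53 + 5Q, which gives 29 = 5.5Q, so Q* = 5.2727 and P* = 82 - 0.5(5.2727) = 79.3636.
Producer surplus is the triangle above supply below P*: (1/2)(5.2727)(79.3636 - 53) = (1/2)(5.2727)(26.3636) = 69.5041.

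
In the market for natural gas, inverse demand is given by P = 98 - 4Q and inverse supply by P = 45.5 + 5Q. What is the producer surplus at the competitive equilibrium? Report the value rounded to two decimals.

85.07

Setting demand equal to supply, 52.5 = 9Q, so Q* = 5.8333 and P* = 74.6667.
PS is the area between P* and the supply curve from 0 to Q*: (1/2)(5.8333)(29.1667) = 85.0694.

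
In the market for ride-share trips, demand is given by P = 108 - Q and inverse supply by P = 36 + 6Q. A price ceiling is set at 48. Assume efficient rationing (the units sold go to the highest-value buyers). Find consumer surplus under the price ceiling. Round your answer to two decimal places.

Free-market equilibrium: 108 - Q = 36 + 6Q gives Q* = 10.2857, P* = 97.7143.
At the ceiling price 48, quantity supplied is (48 - 36)/6 = 2; supply is the short side, so Q = 2 trades at P = 48.
The demand price at Q = 2 is 106. CS is the trapezoid between demand and 48 over [0, 2]: (1/2)[(108 - 48) + (106 - 48)](2) = 118.

118.00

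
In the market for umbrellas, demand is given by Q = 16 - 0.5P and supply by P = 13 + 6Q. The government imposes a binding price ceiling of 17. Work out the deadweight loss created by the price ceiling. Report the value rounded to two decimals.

11.67

Rewriting demand in inverse form: P = 32 - 2Q.
Without the control, 32 - 2Q = 13 + 6Q so Q* = 2.375 and P* = 27.25.
At the ceiling price 17, quantity supplied is (17 - 13)/6 = 0.6667; supply is the short side, so Q = 0.6667 trades at P = 17.
The lost-trades triangle has base Q* - 0.6667 = 1.7083 and height equal to the gap between the curves at Q = 0.6667, which is 30.6667 - 17 = 13.6667. DWL = (1/2)(1.7083)(13.6667) = 11.6736.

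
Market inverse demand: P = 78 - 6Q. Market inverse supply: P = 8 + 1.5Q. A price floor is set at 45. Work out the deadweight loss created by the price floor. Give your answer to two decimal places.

55.10

Free-market equilibrium: 78 - 6Q = 8 + 1.5Q gives Q* = 9.3333, P* = 22.
At the floor price 45, quantity demanded is (78 - 45)/6 = 5.5; demand is the short side, so Q = 5.5 trades at P = 45.
At Q = 5.5 the demand price is 45 and the supply price is 16.25. Deadweight loss is the triangle between the curves from 5.5 to 9.3333: (1/2)(45 - 16.25)(9.3333 - 5.5) = 55.1042.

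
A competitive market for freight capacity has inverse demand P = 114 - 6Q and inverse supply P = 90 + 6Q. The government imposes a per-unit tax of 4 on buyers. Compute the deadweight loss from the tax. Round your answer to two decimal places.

0.67

Without the tax, 114 - 6Q = 90 + 6Q so Q* = 2 and P* = 102.
A tax on buyers shifts demand down by 4: (114 - 4) - 6Q = 90 + 6Q, so Q_t = 1.6667. Buyers pay P_b = 104; sellers receive P_s = P_b - 4 = 100.
The welfare triangle lost has base Q* - Q_t = 0.3333 and height t = 4, so DWL = (1/2)(0.3333)(4) = 0.6667.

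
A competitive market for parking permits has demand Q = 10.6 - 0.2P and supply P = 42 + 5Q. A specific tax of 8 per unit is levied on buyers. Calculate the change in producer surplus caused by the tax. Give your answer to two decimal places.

Rewriting demand in inverse form: P = 53 - 5Q.
Without the tax, 53 - 5Q = 42 + 5Q so Q* = 1.1 and P* = 47.5.
A tax on buyers shifts demand down by 8: (53 - 8) - 5Q = 42 + 5Q, so Q_t = 0.3. Buyers pay P_b = 51.5; sellers receive P_s = P_b - 8 = 43.5.
Producers lose the trapezoid between P_s and P* out to Q_t plus the triangle from Q_t to Q*: change in PS = 0.225 - 3.025 = -2.8.

-2.80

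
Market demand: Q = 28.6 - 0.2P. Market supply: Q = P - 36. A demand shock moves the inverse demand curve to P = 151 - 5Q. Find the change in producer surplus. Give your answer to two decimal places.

24.67

Rewriting demand in inverse form: P = 143 - 5Q.
Rewriting supply in inverse form: P = 36 + Q.
Initial equilibrium: Q_0 = 17.8333, P_0 = 53.8333; CS_0 = (1/2)(17.8333)(89.1667) = 795.0694, PS_0 = (1/2)(17.8333)(17.8333) = 159.0139.
New equilibrium: 151 - 5Q = 36 + Q gives Q_1 = 19.1667, P_1 = 55.1667; CS_1 = 918.4028, PS_1 = 183.6806.
Change in producer surplus = 183.6806 - 159.0139 = 24.6667.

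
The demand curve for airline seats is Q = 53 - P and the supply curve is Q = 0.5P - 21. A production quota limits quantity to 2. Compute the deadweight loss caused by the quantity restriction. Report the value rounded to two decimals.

Rewriting demand in inverse form: P = 53 - Q.
Rewriting supply in inverse form: P = 42 + 2Q.
Without the quota, 53 - Q = 42 + 2Q gives Q* = 3.6667.
At Q = 2 the demand price is 53 - (2) = 51 and the supply price is 42 + 2(2) = 46.
Deadweight loss is the triangle between the curves from 2 to 3.6667: (1/2)(51 - 46)(3.6667 - 2) = 4.1667.

4.17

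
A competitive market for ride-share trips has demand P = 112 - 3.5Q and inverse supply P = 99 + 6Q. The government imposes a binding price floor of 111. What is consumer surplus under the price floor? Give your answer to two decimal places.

Without the control, 112 - 3.5Q = 99 + 6Q so Q* = 1.3684 and P* = 107.2105.
At the floor price 111, quantity demanded is (112 - 111)/3.5 = 0.2857; demand is the short side, so Q = 0.2857 trades at P = 111.
CS is the triangle under demand above 111: (1/2)(0.2857)(112 - 111) = 0.1429.

0.14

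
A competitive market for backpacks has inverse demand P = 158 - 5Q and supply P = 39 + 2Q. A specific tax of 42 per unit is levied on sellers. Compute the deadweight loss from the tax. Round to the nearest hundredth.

126.00

Without the tax, 158 - 5Q = 39 + 2Q so Q* = 17 and P* = 73.
With the tax, sellers need 42 more per unit: 158 - 5Q = 39 + 2Q + 42, so Q_t = 11. Buyers pay P_b = 103; sellers receive P_s = P_b - 42 = 61.
The welfare triangle lost has base Q* - Q_t = 6 and height t = 42, so DWL = (1/2)(6)(42) = 126.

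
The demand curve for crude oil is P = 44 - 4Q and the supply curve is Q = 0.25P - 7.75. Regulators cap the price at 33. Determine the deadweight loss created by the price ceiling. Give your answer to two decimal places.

5.06

Rewriting supply in inverse form: P = 31 + 4Q.
Free-market equilibrium: 44 - 4Q = 31 + 4Q gives Q* = 1.625, P* = 37.5.
At the ceiling price 33, quantity supplied is (33 - 31)/4 = 0.5; supply is the short side, so Q = 0.5 trades at P = 33.
At Q = 0.5 the demand price is 42 and the supply price is 33. Deadweight loss is the triangle between the curves from 0.5 to 1.625: (1/2)(42 - 33)(1.625 - 0.5) = 5.0625.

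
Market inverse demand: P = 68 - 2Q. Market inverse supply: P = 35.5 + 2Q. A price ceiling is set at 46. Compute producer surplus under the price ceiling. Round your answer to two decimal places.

27.56

Free-market equilibrium: 68 - 2Q = 35.5 + 2Q gives Q* = 8.125, P* = 51.75.
At the ceiling price 46, quantity supplied is (46 - 35.5)/2 = 5.25; supply is the short side, so Q = 5.25 trades at P = 46.
PS is the triangle above supply below 46: (1/2)(5.25)(46 - 35.5) = 27.5625.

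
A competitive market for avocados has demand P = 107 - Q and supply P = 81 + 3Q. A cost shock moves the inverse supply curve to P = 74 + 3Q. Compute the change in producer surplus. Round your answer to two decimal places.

Initial equilibrium: Q_0 = 6.5, P_0 = 100.5; CS_0 = (1/2)(6.5)(6.5) = 21.125, PS_0 = (1/2)(6.5)(19.5) = 63.375.
New equilibrium: 107 - Q = 74 + 3Q gives Q_1 = 8.25, P_1 = 98.75; CS_1 = 34.0312, PS_1 = 102.0938.
Change in producer surplus = 102.0938 - 63.375 = 38.7188.

38.72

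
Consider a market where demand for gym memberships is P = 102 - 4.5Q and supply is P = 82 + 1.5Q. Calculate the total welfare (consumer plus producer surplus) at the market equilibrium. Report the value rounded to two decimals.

Equilibrium: 102 - 4.5Q = 82 + 1.5Q, so Q* = 3.3333 and P* = 87.
Total surplus is the full triangle between the curves from 0 to Q*: (1/2)(3.3333)(102 - 82) = 33.3333.

33.33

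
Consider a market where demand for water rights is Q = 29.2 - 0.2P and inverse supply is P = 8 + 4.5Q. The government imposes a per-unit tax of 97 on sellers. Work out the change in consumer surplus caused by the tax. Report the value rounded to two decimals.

-480.97

Rewriting demand in inverse form: P = 146 - 5Q.
Pre-tax equilibrium: 146 - 5Q = 8 + 4.5Q gives Q* = 14.5263, P* = 73.3684.
A tax on sellers shifts supply up by 97: 146 - 5Q = 8 + 4.5Q + 97, so Q_t = 4.3158. Buyers pay P_b = 124.4211; sellers receive P_s = P_b - 97 = 27.4211.
CS falls from (1/2)(14.5263)(72.6316) = 527.5346 to (1/2)(4.3158)(21.5789) = 46.5651, a change of -480.9695.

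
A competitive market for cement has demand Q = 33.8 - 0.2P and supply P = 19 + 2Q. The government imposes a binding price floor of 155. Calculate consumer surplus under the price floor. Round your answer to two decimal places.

Rewriting demand in inverse form: P = 169 - 5Q.
Without the control, 169 - 5Q = 19 + 2Q so Q* = 21.4286 and P* = 61.8571.
At the floor price 155, quantity demanded is (169 - 155)/5 = 2.8; demand is the short side, so Q = 2.8 trades at P = 155.
CS is the triangle under demand above 155: (1/2)(2.8)(169 - 155) = 19.6.

19.60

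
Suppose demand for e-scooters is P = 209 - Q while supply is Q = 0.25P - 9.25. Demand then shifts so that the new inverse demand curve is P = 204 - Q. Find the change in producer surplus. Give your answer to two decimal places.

-135.60

Rewriting supply in inverse form: P = 37 + 4Q.
Initial equilibrium: Q_0 = 34.4, P_0 = 174.6; CS_0 = (1/2)(34.4)(34.4) = 591.68, PS_0 = (1/2)(34.4)(137.6) = 2366.72.
New equilibrium: 204 - Q = 37 + 4Q gives Q_1 = 33.4, P_1 = 170.6; CS_1 = 557.78, PS_1 = 2231.12.
Change in producer surplus = 2231.12 - 2366.72 = -135.6.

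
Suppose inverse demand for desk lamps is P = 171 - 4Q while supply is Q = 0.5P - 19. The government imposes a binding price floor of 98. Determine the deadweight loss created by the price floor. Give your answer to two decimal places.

Rewriting supply in inverse form: P = 38 + 2Q.
Free-market equilibrium: 171 - 4Q = 38 + 2Q gives Q* = 22.1667, P* = 82.3333.
At the floor price 98, quantity demanded is (171 - 98)/4 = 18.25; demand is the short side, so Q = 18.25 trades at P = 98.
The lost-trades triangle has base Q* - 18.25 = 3.9167 and height equal to the gap between the curves at Q = 18.25, which is 98 - 74.5 = 23.5. DWL = (1/2)(3.9167)(23.5) = 46.0208.

46.02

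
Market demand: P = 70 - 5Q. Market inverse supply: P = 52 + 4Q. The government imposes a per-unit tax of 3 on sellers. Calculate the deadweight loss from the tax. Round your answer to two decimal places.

Pre-tax equilibrium: 70 - 5Q = 52 + 4Q gives Q* = 2, P* = 60.
A tax on sellers shifts supply up by 3: 70 - 5Q = 52 + 4Q + 3, so Q_t = 1.6667. Buyers pay P_b = 61.6667; sellers receive P_s = P_b - 3 = 58.6667.
Deadweight loss is the triangle between the curves from Q_t to Q*: (1/2)(2 - 1.6667)(3) = 0.5.

0.50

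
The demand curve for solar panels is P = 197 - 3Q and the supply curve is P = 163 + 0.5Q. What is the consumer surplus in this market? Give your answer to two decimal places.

Equilibrium: 197 - 3Q = 163 + 0.5Q, so Q* = 9.7143 and P* = 167.8571.
Consumer surplus is the triangle under demand above P*: (1/2)(9.7143)(197 - 167.8571) = (1/2)(9.7143)(29.1429) = 141.551.

141.55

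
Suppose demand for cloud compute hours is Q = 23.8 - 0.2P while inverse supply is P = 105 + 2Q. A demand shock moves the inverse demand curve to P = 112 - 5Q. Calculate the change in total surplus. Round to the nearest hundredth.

Rewriting demand in inverse form: P = 119 - 5Q.
Initial equilibrium: Q_0 = 2, P_0 = 109; CS_0 = (1/2)(2)(10) = 10, PS_0 = (1/2)(2)(4) = 4.
New equilibrium: 112 - 5Q = 105 + 2Q gives Q_1 = 1, P_1 = 107; CS_1 = 2.5, PS_1 = 1.
Change in total surplus = (2.5 + 1) - (10 + 4) = -10.5.

-10.50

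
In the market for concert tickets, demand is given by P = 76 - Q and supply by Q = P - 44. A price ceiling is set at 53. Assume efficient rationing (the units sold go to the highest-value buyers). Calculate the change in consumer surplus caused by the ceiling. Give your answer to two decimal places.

38.50

Rewriting supply in inverse form: P = 44 + Q.
Free-market equilibrium: 76 - Q = 44 + Q gives Q* = 16, P* = 60.
At P = 53, sellers supply (53 - 44)/1 = 9 while buyers want more, so the quantity traded is 9 at price 53.
CS goes from (1/2)(16)(16) = 128 to 166.5 (computed as (76 - 53)(9) - (1/2)(1)(9)^2), a change of 38.5.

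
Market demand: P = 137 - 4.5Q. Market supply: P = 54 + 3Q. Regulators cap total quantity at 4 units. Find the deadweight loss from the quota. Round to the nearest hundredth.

187.27

Without the quota, 137 - 4.5Q = 54 + 3Q gives Q* = 11.0667.
At Q = 4 the demand price is 137 - 4.5(4) = 119 and the supply price is 54 + 3(4) = 66.
Deadweight loss is the triangle between the curves from 4 to 11.0667: (1/2)(119 - 66)(11.0667 - 4) = 187.2667.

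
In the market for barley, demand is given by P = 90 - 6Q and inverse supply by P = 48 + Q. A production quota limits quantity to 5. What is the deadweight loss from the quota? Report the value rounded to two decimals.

Without the quota, 90 - 6Q = 48 + Q gives Q* = 6.
At Q = 5 the demand price is 90 - 6(5) = 60 and the supply price is 48 + (5) = 53.
Deadweight loss is the triangle between the curves from 5 to 6: (1/2)(60 - 53)(6 - 5) = 3.5.

3.50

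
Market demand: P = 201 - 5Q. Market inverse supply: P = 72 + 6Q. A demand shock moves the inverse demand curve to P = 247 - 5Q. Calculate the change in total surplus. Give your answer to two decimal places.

635.64

Initial equilibrium: Q_0 = 11.7273, P_0 = 142.3636; CS_0 = (1/2)(11.7273)(58.6364) = 343.8223, PS_0 = (1/2)(11.7273)(70.3636) = 412.5868.
New equilibrium: 247 - 5Q = 72 + 6Q gives Q_1 = 15.9091, P_1 = 167.4545; CS_1 = 632.7479, PS_1 = 759.2975.
Change in total surplus = (632.7479 + 759.2975) - (343.8223 + 412.5868) = 635.6364.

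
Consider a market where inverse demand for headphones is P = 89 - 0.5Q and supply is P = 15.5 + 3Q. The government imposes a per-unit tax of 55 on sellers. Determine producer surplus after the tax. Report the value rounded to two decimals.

41.91

Without the tax, 89 - 0.5Q = 15.5 + 3Q so Q* = 21 and P* = 78.5.
With the tax, sellers need 55 more per unit: 89 - 0.5Q = 15.5 + 3Q + 55, so Q_t = 5.2857. Buyers pay P_b = 86.3571; sellers receive P_s = P_b - 55 = 31.3571.
Producer surplus is the triangle above supply below P_s: (1/2)(5.2857)(31.3571 - 15.5) = 41.9082.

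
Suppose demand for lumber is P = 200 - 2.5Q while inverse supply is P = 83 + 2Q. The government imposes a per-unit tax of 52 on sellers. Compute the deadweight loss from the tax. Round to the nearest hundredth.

300.44

Pre-tax equilibrium: 200 - 2.5Q = 83 + 2Q gives Q* = 26, P* = 135.
A tax on sellers shifts supply up by 52: 200 - 2.5Q = 83 + 2Q + 52, so Q_t = 14.4444. Buyers pay P_b = 163.8889; sellers receive P_s = P_b - 52 = 111.8889.
The welfare triangle lost has base Q* - Q_t = 11.5556 and height t = 52, so DWL = (1/2)(11.5556)(52) = 300.4444.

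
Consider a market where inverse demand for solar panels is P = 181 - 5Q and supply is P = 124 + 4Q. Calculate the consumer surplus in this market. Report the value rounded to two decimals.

Equilibrium: 181 - 5Q = 124 + 4Q, so Q* = 6.3333 and P* = 149.3333.
CS is the area between the demand curve and P* from 0 to Q*: (1/2)(6.3333)(31.6667) = 100.2778.

100.28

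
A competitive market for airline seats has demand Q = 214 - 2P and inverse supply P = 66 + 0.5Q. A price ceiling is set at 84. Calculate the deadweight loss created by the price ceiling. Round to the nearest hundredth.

12.50

Rewriting demand in inverse form: P = 107 - 0.5Q.
Without the control, 107 - 0.5Q = 66 + 0.5Q so Q* = 41 and P* = 86.5.
At P = 84, sellers supply (84 - 66)/0.5 = 36 while buyers want more, so the quantity traded is 36 at price 84.
The lost-trades triangle has base Q* - 36 = 5 and height equal to the gap between the curves at Q = 36, which is 89 - 84 = 5. DWL = (1/2)(5)(5) = 12.5.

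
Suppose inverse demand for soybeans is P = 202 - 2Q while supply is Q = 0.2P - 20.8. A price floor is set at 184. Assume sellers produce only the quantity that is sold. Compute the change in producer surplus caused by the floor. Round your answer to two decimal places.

Rewriting supply in inverse form: P = 104 + 5Q.
Free-market equilibrium: 202 - 2Q = 104 + 5Q gives Q* = 14, P* = 174.
At the floor price 184, quantity demanded is (202 - 184)/2 = 9; demand is the short side, so Q = 9 trades at P = 184.
PS goes from (1/2)(14)(70) = 490 to 517.5 (computed as (184 - 104)(9) - (1/2)(5)(9)^2), a change of 27.5.

27.50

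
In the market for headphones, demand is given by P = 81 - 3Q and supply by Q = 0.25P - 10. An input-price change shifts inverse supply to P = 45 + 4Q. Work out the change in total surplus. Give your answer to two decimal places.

-27.50

Rewriting supply in inverse form: P = 40 + 4Q.
Initial equilibrium: Q_0 = 5.8571, P_0 = 63.4286; CS_0 = (1/2)(5.8571)(17.5714) = 51.4592, PS_0 = (1/2)(5.8571)(23.4286) = 68.6122.
New equilibrium: 81 - 3Q = 45 + 4Q gives Q_1 = 5.1429, P_1 = 65.5714; CS_1 = 39.6735, PS_1 = 52.898.
Change in total surplus = (39.6735 + 52.898) - (51.4592 + 68.6122) = -27.5.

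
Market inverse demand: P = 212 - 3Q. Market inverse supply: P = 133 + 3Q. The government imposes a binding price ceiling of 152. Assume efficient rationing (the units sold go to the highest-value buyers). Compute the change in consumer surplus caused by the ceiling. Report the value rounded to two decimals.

59.79

Free-market equilibrium: 212 - 3Q = 133 + 3Q gives Q* = 13.1667, P* = 172.5.
At P = 152, sellers supply (152 - 133)/3 = 6.3333 while buyers want more, so the quantity traded is 6.3333 at price 152.
CS goes from (1/2)(13.1667)(39.5) = 260.0417 to 319.8333 (computed as (212 - 152)(6.3333) - (1/2)(3)(6.3333)^2), a change of 59.7917.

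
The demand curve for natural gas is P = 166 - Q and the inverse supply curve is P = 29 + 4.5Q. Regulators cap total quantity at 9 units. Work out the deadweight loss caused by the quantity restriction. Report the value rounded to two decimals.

696.02

Without the quota, 166 - Q = 29 + 4.5Q gives Q* = 24.9091.
At Q = 9 the demand price is 166 - (9) = 157 and the supply price is 29 + 4.5(9) = 69.5.
Deadweight loss is the triangle between the curves from 9 to 24.9091: (1/2)(157 - 69.5)(24.9091 - 9) = 696.0227.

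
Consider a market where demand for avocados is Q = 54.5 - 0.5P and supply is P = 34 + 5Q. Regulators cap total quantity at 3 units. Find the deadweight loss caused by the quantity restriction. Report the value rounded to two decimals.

Rewriting demand in inverse form: P = 109 - 2Q.
Unrestricted equilibrium: Q* = (109 - 34)/(2 + 5) = 10.7143.
At Q = 3 the demand price is 109 - 2(3) = 103 and the supply price is 34 + 5(3) = 49.
Deadweight loss is the triangle between the curves from 3 to 10.7143: (1/2)(103 - 49)(10.7143 - 3) = 208.2857.

208.29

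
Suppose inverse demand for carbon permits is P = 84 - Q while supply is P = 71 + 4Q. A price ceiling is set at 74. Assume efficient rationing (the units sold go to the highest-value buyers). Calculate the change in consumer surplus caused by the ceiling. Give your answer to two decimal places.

3.84

Free-market equilibrium: 84 - Q = 71 + 4Q gives Q* = 2.6, P* = 81.4.
At P = 74, sellers supply (74 - 71)/4 = 0.75 while buyers want more, so the quantity traded is 0.75 at price 74.
CS goes from (1/2)(2.6)(2.6) = 3.38 to 7.2188 (computed as (84 - 74)(0.75) - (1/2)(1)(0.75)^2), a change of 3.8388.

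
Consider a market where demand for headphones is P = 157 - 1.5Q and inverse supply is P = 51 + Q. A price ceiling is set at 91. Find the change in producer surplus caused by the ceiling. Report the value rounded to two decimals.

-98.88

Without the control, 157 - 1.5Q = 51 + Q so Q* = 42.4 and P* = 93.4.
At P = 91, sellers supply (91 - 51)/1 = 40 while buyers want more, so the quantity traded is 40 at price 91.
PS goes from (1/2)(42.4)(42.4) = 898.88 to 800 (computed as (91 - 51)(40) - (1/2)(1)(40)^2), a change of -98.88.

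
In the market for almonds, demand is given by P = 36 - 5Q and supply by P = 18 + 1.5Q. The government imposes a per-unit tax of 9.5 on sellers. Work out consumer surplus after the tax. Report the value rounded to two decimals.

4.28

Pre-tax equilibrium: 36 - 5Q = 18 + 1.5Q gives Q* = 2.7692, P* = 22.1538.
With the tax, sellers need 9.5 more per unit: 36 - 5Q = 18 + 1.5Q + 9.5, so Q_t = 1.3077. Buyers pay P_b = 29.4615; sellers receive P_s = P_b - 9.5 = 19.9615.
Consumer surplus is the triangle under demand above P_b: (1/2)(1.3077)(36 - 29.4615) = 4.2751.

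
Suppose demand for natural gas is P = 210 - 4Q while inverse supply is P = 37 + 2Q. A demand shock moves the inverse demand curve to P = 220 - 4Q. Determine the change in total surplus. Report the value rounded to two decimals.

Initial equilibrium: Q_0 = 28.8333, P_0 = 94.6667; CS_0 = (1/2)(28.8333)(115.3333) = 1662.7222, PS_0 = (1/2)(28.8333)(57.6667) = 831.3611.
New equilibrium: 220 - 4Q = 37 + 2Q gives Q_1 = 30.5, P_1 = 98; CS_1 = 1860.5, PS_1 = 930.25.
Change in total surplus = (1860.5 + 930.25) - (1662.7222 + 831.3611) = 296.6667.

296.67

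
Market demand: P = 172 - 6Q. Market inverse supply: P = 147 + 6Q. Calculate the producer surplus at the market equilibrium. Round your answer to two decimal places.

Setting demand equal to supply, 25 = 12Q, so Q* = 2.0833 and P* = 159.5.
PS is the area between P* and the supply curve from 0 to Q*: (1/2)(2.0833)(12.5) = 13.0208.

13.02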